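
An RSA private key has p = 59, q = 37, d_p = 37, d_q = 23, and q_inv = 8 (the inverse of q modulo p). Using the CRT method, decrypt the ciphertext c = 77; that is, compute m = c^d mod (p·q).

m₁ = c^(d_p) mod p: c ≡ 18 (mod 59), and 18^37 mod 59 = 11.
m₂ = c^(d_q) mod q: c ≡ 3 (mod 37), and 3^23 mod 37 = 21.
h = q_inv·(m₁ − m₂) mod p = 8·(11 − 21) mod 59 = 38.
m = m₂ + h·q = 21 + 38·37 = 1427.

1427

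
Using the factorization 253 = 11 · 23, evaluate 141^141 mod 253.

64

Mod 11: 141 ≡ 9; by Fermat, exponent reduces to 141 mod 10 = 1; 9^1 ≡ 9 (mod 11).
Mod 23: 141 ≡ 3; by Fermat, exponent reduces to 141 mod 22 = 9; 3^9 ≡ 18 (mod 23).
Combine by CRT: x ≡ 9 (mod 11), x ≡ 18 (mod 23) ⇒ x ≡ 64 (mod 253).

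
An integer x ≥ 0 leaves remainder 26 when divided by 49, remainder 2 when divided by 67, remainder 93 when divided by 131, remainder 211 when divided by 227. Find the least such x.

18511834

The moduli are pairwise coprime; N = 49·67·131·227 = 97626571.
N/49 = 1992379; 1992379 ≡ 39 (mod 49); 39·44 ≡ 1, so inverse 44.
N/67 = 1457113; 1457113 ≡ 64 (mod 67); 64·22 ≡ 1, so inverse 22.
N/131 = 745241; 745241 ≡ 113 (mod 131); 113·80 ≡ 1, so inverse 80.
N/227 = 430073; 430073 ≡ 135 (mod 227); 135·37 ≡ 1, so inverse 37.
x ≡ 26·1992379·44 + 2·1457113·22 + 93·745241·80 + 211·430073·37 = 11245567499.
11245567499 mod 97626571 = 18511834.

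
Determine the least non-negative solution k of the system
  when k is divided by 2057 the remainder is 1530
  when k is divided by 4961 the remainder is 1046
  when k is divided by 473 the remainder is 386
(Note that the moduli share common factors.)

gcd(2057, 4961) = 121 and 121 | (1046 − 1530), so the pair is consistent; merging gives k ≡ 15929 (mod 84337), where 84337 = lcm(2057, 4961).
gcd(84337, 473) = 11 and 11 | (386 − 15929), so the pair is consistent; merging gives k ≡ 1449658 (mod 3626491), where 3626491 = lcm(84337, 473).
The solution is unique modulo lcm(2057, 4961, 473) = 3626491.

1449658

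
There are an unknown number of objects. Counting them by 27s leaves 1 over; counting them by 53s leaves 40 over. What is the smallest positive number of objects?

From N ≡ 1 (mod 27) write N = 1 + 27t. Substituting into N ≡ 40 (mod 53) gives 27t ≡ 39 (mod 53), and since 27⁻¹ ≡ 2 (mod 53), t ≡ 25. Hence N ≡ 1 + 27·25 = 676 (mod 1431).

676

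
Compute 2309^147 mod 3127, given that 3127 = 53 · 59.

Mod 53: 2309 ≡ 30; by Fermat, exponent reduces to 147 mod 52 = 43; 30^43 ≡ 23 (mod 53).
Mod 59: 2309 ≡ 8; by Fermat, exponent reduces to 147 mod 58 = 31; 8^31 ≡ 54 (mod 59).
Combine by CRT: x ≡ 23 (mod 53), x ≡ 54 (mod 59) ⇒ x ≡ 2355 (mod 3127).

2355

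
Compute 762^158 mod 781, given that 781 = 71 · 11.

Mod 71: 762 ≡ 52; by Fermat, exponent reduces to 158 mod 70 = 18; 52^18 ≡ 27 (mod 71).
Mod 11: 762 ≡ 3; by Fermat, exponent reduces to 158 mod 10 = 8; 3^8 ≡ 5 (mod 11).
Combine by CRT: x ≡ 27 (mod 71), x ≡ 5 (mod 11) ⇒ x ≡ 27 (mod 781).

27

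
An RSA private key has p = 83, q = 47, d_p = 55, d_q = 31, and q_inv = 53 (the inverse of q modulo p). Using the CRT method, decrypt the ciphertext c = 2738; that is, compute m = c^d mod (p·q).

2572

m₁ = c^(d_p) mod p: c ≡ 82 (mod 83), and 82^55 mod 83 = 82.
m₂ = c^(d_q) mod q: c ≡ 12 (mod 47), and 12^31 mod 47 = 34.
h = q_inv·(m₁ − m₂) mod p = 53·(82 − 34) mod 83 = 54.
m = m₂ + h·q = 34 + 54·47 = 2572.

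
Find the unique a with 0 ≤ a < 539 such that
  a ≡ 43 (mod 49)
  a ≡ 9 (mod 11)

From a ≡ 43 (mod 49) write a = 43 + 49t. Substituting into a ≡ 9 (mod 11) gives 49t ≡ 10 (mod 11), and since 5⁻¹ ≡ 9 (mod 11), t ≡ 2. Hence a ≡ 43 + 49·2 = 141 (mod 539).

141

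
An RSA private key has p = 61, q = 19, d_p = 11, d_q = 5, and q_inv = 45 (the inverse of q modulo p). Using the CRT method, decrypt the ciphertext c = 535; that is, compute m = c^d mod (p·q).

m₁ = c^(d_p) mod p: c ≡ 47 (mod 61), and 47^11 mod 61 = 13.
m₂ = c^(d_q) mod q: c ≡ 3 (mod 19), and 3^5 mod 19 = 15.
h = q_inv·(m₁ − m₂) mod p = 45·(13 − 15) mod 61 = 32.
m = m₂ + h·q = 15 + 32·19 = 623.

623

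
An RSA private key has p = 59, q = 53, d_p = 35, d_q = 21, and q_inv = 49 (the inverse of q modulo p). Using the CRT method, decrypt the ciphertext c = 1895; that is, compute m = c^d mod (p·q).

m₁ = c^(d_p) mod p: c ≡ 7 (mod 59), and 7^35 mod 59 = 3.
m₂ = c^(d_q) mod q: c ≡ 40 (mod 53), and 40^21 mod 53 = 17.
h = q_inv·(m₁ − m₂) mod p = 49·(3 − 17) mod 59 = 22.
m = m₂ + h·q = 17 + 22·53 = 1183.

1183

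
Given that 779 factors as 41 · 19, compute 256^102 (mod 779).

Mod 41: 256 ≡ 10; by Fermat, exponent reduces to 102 mod 40 = 22; 10^22 ≡ 18 (mod 41).
Mod 19: 256 ≡ 9; by Fermat, exponent reduces to 102 mod 18 = 12; 9^12 ≡ 7 (mod 19).
Combine by CRT: x ≡ 18 (mod 41), x ≡ 7 (mod 19) ⇒ x ≡ 387 (mod 779).

387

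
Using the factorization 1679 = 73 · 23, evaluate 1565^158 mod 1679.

1588

Mod 73: 1565 ≡ 32; by Fermat, exponent reduces to 158 mod 72 = 14; 32^14 ≡ 55 (mod 73).
Mod 23: 1565 ≡ 1; by Fermat, exponent reduces to 158 mod 22 = 4; 1^4 ≡ 1 (mod 23).
Combine by CRT: x ≡ 55 (mod 73), x ≡ 1 (mod 23) ⇒ x ≡ 1588 (mod 1679).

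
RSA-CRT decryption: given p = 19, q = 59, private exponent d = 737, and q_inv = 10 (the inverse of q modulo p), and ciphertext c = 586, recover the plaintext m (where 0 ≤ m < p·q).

614

d_p = d mod (p−1) = 737 mod 18 = 17; d_q = d mod (q−1) = 41.
m₁ = c^(d_p) mod p: c ≡ 16 (mod 19), and 16^17 mod 19 = 6.
m₂ = c^(d_q) mod q: c ≡ 55 (mod 59), and 55^41 mod 59 = 24.
h = q_inv·(m₁ − m₂) mod p = 10·(6 − 24) mod 19 = 10.
m = m₂ + h·q = 24 + 10·59 = 614.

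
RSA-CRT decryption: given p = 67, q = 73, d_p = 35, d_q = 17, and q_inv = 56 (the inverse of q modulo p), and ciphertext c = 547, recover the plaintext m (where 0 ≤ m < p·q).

2626

m₁ = c^(d_p) mod p: c ≡ 11 (mod 67), and 11^35 mod 67 = 13.
m₂ = c^(d_q) mod q: c ≡ 36 (mod 73), and 36^17 mod 73 = 71.
h = q_inv·(m₁ − m₂) mod p = 56·(13 − 71) mod 67 = 35.
m = m₂ + h·q = 71 + 35·73 = 2626.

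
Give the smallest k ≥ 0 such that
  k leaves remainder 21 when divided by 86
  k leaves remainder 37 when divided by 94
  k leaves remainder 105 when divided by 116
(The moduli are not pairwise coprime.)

72605

gcd(86, 94) = 2 and 2 | (37 − 21), so the pair is consistent; merging gives k ≡ 3891 (mod 4042), where 4042 = lcm(86, 94).
gcd(4042, 116) = 2 and 2 | (105 − 3891), so the pair is consistent; merging gives k ≡ 72605 (mod 234436), where 234436 = lcm(4042, 116).
The solution is unique modulo lcm(86, 94, 116) = 234436.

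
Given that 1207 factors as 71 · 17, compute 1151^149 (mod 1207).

1125

Mod 71: 1151 ≡ 15; by Fermat, exponent reduces to 149 mod 70 = 9; 15^9 ≡ 60 (mod 71).
Mod 17: 1151 ≡ 12; by Fermat, exponent reduces to 149 mod 16 = 5; 12^5 ≡ 3 (mod 17).
Combine by CRT: x ≡ 60 (mod 71), x ≡ 3 (mod 17) ⇒ x ≡ 1125 (mod 1207).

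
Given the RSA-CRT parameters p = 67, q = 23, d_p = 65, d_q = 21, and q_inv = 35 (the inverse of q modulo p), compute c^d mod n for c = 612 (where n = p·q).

350

m₁ = c^(d_p) mod p: c ≡ 9 (mod 67), and 9^65 mod 67 = 15.
m₂ = c^(d_q) mod q: c ≡ 14 (mod 23), and 14^21 mod 23 = 5.
h = q_inv·(m₁ − m₂) mod p = 35·(15 − 5) mod 67 = 15.
m = m₂ + h·q = 5 + 15·23 = 350.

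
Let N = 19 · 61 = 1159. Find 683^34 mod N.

362

Mod 19: 683 ≡ 18; by Fermat, exponent reduces to 34 mod 18 = 16; 18^16 ≡ 1 (mod 19).
Mod 61: 683 ≡ 12; 12^34 ≡ 57 (mod 61).
Combine by CRT: x ≡ 1 (mod 19), x ≡ 57 (mod 61) ⇒ x ≡ 362 (mod 1159).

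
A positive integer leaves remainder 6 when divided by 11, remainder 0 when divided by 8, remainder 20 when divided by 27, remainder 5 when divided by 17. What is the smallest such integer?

24536

The moduli are pairwise coprime; N = 11·8·27·17 = 40392.
N/11 = 3672; 3672 ≡ 9 (mod 11); 9·5 ≡ 1, so inverse 5.
N/8 = 5049; 5049 ≡ 1 (mod 8), inverse 1.
N/27 = 1496; 1496 ≡ 11 (mod 27); 11·5 ≡ 1, so inverse 5.
N/17 = 2376; 2376 ≡ 13 (mod 17); 13·4 ≡ 1, so inverse 4.
m ≡ 6·3672·5 + 0·5049·1 + 20·1496·5 + 5·2376·4 = 307280.
307280 mod 40392 = 24536.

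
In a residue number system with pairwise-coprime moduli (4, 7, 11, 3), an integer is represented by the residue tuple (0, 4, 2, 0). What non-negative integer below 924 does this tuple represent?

From x ≡ 0 (mod 4) write x = 0 + 4t. Substituting into x ≡ 4 (mod 7) gives 4t ≡ 4 (mod 7), and since 4⁻¹ ≡ 2 (mod 7), t ≡ 1. Hence x ≡ 0 + 4·1 = 4 (mod 28).
From x ≡ 4 (mod 28) write x = 4 + 28t. Substituting into x ≡ 2 (mod 11) gives 28t ≡ 9 (mod 11), and since 6⁻¹ ≡ 2 (mod 11), t ≡ 7. Hence x ≡ 4 + 28·7 = 200 (mod 308).
From x ≡ 200 (mod 308) write x = 200 + 308t. Substituting into x ≡ 0 (mod 3) gives 308t ≡ 1 (mod 3), and since 2⁻¹ ≡ 2 (mod 3), t ≡ 2. Hence x ≡ 200 + 308·2 = 816 (mod 924).

816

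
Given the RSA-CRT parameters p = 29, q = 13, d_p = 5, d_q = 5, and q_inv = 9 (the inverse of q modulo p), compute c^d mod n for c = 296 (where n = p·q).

4

m₁ = c^(d_p) mod p: c ≡ 6 (mod 29), and 6^5 mod 29 = 4.
m₂ = c^(d_q) mod q: c ≡ 10 (mod 13), and 10^5 mod 13 = 4.
h = q_inv·(m₁ − m₂) mod p = 9·(4 − 4) mod 29 = 0.
m = m₂ + h·q = 4 + 0·13 = 4.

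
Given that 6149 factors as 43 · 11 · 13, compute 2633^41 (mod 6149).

Mod 43: 2633 ≡ 10; 10^41 ≡ 13 (mod 43).
Mod 11: 2633 ≡ 4; by Fermat, exponent reduces to 41 mod 10 = 1; 4^1 ≡ 4 (mod 11).
Mod 13: 2633 ≡ 7; by Fermat, exponent reduces to 41 mod 12 = 5; 7^5 ≡ 11 (mod 13).
Combine by CRT: x ≡ 13 (mod 43), x ≡ 4 (mod 11), x ≡ 11 (mod 13) ⇒ x ≡ 4184 (mod 6149).

4184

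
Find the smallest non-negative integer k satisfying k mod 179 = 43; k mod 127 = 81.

13289

Combine the congruences pairwise.
From k ≡ 43 (mod 179) write k = 43 + 179t. Substituting into k ≡ 81 (mod 127) gives 179t ≡ 38 (mod 127), and since 52⁻¹ ≡ 22 (mod 127), t ≡ 74. Hence k ≡ 43 + 179·74 = 13289 (mod 22733).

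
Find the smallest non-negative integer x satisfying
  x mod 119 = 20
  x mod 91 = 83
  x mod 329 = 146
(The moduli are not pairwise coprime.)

32388

gcd(119, 91) = 7 and 7 | (83 − 20), so the pair is consistent; merging gives x ≡ 1448 (mod 1547), where 1547 = lcm(119, 91).
gcd(1547, 329) = 7 and 7 | (146 − 1448), so the pair is consistent; merging gives x ≡ 32388 (mod 72709), where 72709 = lcm(1547, 329).
The solution is unique modulo lcm(119, 91, 329) = 72709.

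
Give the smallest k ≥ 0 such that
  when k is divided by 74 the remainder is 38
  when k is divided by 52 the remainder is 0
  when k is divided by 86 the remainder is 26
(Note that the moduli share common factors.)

63752

gcd(74, 52) = 2 and 2 | (0 − 38), so the pair is consistent; merging gives k ≡ 260 (mod 1924), where 1924 = lcm(74, 52).
gcd(1924, 86) = 2 and 2 | (26 − 260), so the pair is consistent; merging gives k ≡ 63752 (mod 82732), where 82732 = lcm(1924, 86).
The solution is unique modulo lcm(74, 52, 86) = 82732.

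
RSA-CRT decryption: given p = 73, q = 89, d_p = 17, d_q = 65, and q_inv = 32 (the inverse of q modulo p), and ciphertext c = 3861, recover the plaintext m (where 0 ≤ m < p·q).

301

m₁ = c^(d_p) mod p: c ≡ 65 (mod 73), and 65^17 mod 73 = 9.
m₂ = c^(d_q) mod q: c ≡ 34 (mod 89), and 34^65 mod 89 = 34.
h = q_inv·(m₁ − m₂) mod p = 32·(9 − 34) mod 73 = 3.
m = m₂ + h·q = 34 + 3·89 = 301.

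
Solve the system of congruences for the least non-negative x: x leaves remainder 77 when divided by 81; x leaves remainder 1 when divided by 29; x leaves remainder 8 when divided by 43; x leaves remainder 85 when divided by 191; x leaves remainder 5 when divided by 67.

111911378

The moduli are pairwise coprime; N = 81·29·43·191·67 = 1292586579.
N/81 = 15957859; 15957859 ≡ 49 (mod 81); 49·43 ≡ 1, so inverse 43.
N/29 = 44571951; 44571951 ≡ 24 (mod 29); 24·23 ≡ 1, so inverse 23.
N/43 = 30060153; 30060153 ≡ 14 (mod 43); 14·40 ≡ 1, so inverse 40.
N/191 = 6767469; 6767469 ≡ 148 (mod 191); 148·151 ≡ 1, so inverse 151.
N/67 = 19292337; 19292337 ≡ 22 (mod 67); 22·64 ≡ 1, so inverse 64.
x ≡ 77·15957859·43 + 1·44571951·23 + 8·30060153·40 + 85·6767469·151 + 5·19292337·64 = 156514887437.
156514887437 mod 1292586579 = 111911378.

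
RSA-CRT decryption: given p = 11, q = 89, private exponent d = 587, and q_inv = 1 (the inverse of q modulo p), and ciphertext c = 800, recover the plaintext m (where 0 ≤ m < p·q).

d_p = d mod (p−1) = 587 mod 10 = 7; d_q = d mod (q−1) = 59.
m₁ = c^(d_p) mod p: c ≡ 8 (mod 11), and 8^7 mod 11 = 2.
m₂ = c^(d_q) mod q: c ≡ 88 (mod 89), and 88^59 mod 89 = 88.
h = q_inv·(m₁ − m₂) mod p = 1·(2 − 88) mod 11 = 2.
m = m₂ + h·q = 88 + 2·89 = 266.

266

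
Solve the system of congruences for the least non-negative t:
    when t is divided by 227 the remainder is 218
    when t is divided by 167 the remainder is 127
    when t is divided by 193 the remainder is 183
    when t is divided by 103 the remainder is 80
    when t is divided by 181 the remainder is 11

Combine the congruences pairwise.
From t ≡ 218 (mod 227) write t = 218 + 227s. Substituting into t ≡ 127 (mod 167) gives 227s ≡ 76 (mod 167), and since 60⁻¹ ≡ 103 (mod 167), s ≡ 146. Hence t ≡ 218 + 227·146 = 33360 (mod 37909).
From t ≡ 33360 (mod 37909) write t = 33360 + 37909s. Substituting into t ≡ 183 (mod 193) gives 37909s ≡ 19 (mod 193), and since 81⁻¹ ≡ 112 (mod 193), s ≡ 5. Hence t ≡ 33360 + 37909·5 = 222905 (mod 7316437).
From t ≡ 222905 (mod 7316437) write t = 222905 + 7316437s. Substituting into t ≡ 80 (mod 103) gives 7316437s ≡ 67 (mod 103), and since 38⁻¹ ≡ 19 (mod 103), s ≡ 37. Hence t ≡ 222905 + 7316437·37 = 270931074 (mod 753593011).
From t ≡ 270931074 (mod 753593011) write t = 270931074 + 753593011s. Substituting into t ≡ 11 (mod 181) gives 753593011s ≡ 54 (mod 181), and since 54⁻¹ ≡ 57 (mod 181), s ≡ 1. Hence t ≡ 270931074 + 753593011·1 = 1024524085 (mod 136400334991).

1024524085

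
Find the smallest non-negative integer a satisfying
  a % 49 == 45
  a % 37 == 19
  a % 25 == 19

The moduli are pairwise coprime; N = 49·37·25 = 45325.
N/49 = 925; 925 ≡ 43 (mod 49); 43·8 ≡ 1, so inverse 8.
N/37 = 1225; 1225 ≡ 4 (mod 37); 4·28 ≡ 1, so inverse 28.
N/25 = 1813; 1813 ≡ 13 (mod 25); 13·2 ≡ 1, so inverse 2.
a ≡ 45·925·8 + 19·1225·28 + 19·1813·2 = 1053594.
1053594 mod 45325 = 11119.

11119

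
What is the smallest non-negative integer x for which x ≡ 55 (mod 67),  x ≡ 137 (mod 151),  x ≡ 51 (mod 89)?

213651

Combine the congruences pairwise.
From x ≡ 55 (mod 67) write x = 55 + 67t. Substituting into x ≡ 137 (mod 151) gives 67t ≡ 82 (mod 151), and since 67⁻¹ ≡ 142 (mod 151), t ≡ 17. Hence x ≡ 55 + 67·17 = 1194 (mod 10117).
From x ≡ 1194 (mod 10117) write x = 1194 + 10117t. Substituting into x ≡ 51 (mod 89) gives 10117t ≡ 14 (mod 89), and since 60⁻¹ ≡ 46 (mod 89), t ≡ 21. Hence x ≡ 1194 + 10117·21 = 213651 (mod 900413).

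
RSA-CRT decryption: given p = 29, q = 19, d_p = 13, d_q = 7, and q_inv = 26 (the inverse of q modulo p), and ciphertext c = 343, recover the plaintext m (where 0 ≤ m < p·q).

m₁ = c^(d_p) mod p: c ≡ 24 (mod 29), and 24^13 mod 29 = 23.
m₂ = c^(d_q) mod q: c ≡ 1 (mod 19), and 1^7 mod 19 = 1.
h = q_inv·(m₁ − m₂) mod p = 26·(23 − 1) mod 29 = 21.
m = m₂ + h·q = 1 + 21·19 = 400.

400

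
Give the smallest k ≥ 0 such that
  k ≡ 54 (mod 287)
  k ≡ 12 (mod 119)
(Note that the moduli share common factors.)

Combine the congruences pairwise.
gcd(287, 119) = 7 and 7 | (12 − 54), so the pair is consistent; merging gives k ≡ 1202 (mod 4879), where 4879 = lcm(287, 119).
The solution is unique modulo lcm(287, 119) = 4879.

1202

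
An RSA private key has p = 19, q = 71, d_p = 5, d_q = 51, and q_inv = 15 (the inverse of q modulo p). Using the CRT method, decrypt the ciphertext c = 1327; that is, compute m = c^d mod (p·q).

m₁ = c^(d_p) mod p: c ≡ 16 (mod 19), and 16^5 mod 19 = 4.
m₂ = c^(d_q) mod q: c ≡ 49 (mod 71), and 49^51 mod 71 = 6.
h = q_inv·(m₁ − m₂) mod p = 15·(4 − 6) mod 19 = 8.
m = m₂ + h·q = 6 + 8·71 = 574.

574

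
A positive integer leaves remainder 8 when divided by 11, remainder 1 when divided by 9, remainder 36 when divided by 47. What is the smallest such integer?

4078

From t ≡ 8 (mod 11) write t = 8 + 11s. Substituting into t ≡ 1 (mod 9) gives 11s ≡ 2 (mod 9), and since 2⁻¹ ≡ 5 (mod 9), s ≡ 1. Hence t ≡ 8 + 11·1 = 19 (mod 99).
From t ≡ 19 (mod 99) write t = 19 + 99s. Substituting into t ≡ 36 (mod 47) gives 99s ≡ 17 (mod 47), and since 5⁻¹ ≡ 19 (mod 47), s ≡ 41. Hence t ≡ 19 + 99·41 = 4078 (mod 4653).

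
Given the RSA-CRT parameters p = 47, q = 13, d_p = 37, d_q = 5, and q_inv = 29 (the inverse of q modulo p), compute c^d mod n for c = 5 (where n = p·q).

m₁ = c^(d_p) mod p: c ≡ 5 (mod 47), and 5^37 mod 47 = 20.
m₂ = c^(d_q) mod q: c ≡ 5 (mod 13), and 5^5 mod 13 = 5.
h = q_inv·(m₁ − m₂) mod p = 29·(20 − 5) mod 47 = 12.
m = m₂ + h·q = 5 + 12·13 = 161.

161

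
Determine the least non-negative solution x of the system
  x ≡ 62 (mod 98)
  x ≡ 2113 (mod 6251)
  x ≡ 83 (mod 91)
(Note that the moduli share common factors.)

495942

gcd(98, 6251) = 7 and 7 | (2113 − 62), so the pair is consistent; merging gives x ≡ 58372 (mod 87514), where 87514 = lcm(98, 6251).
gcd(87514, 91) = 7 and 7 | (83 − 58372), so the pair is consistent; merging gives x ≡ 495942 (mod 1137682), where 1137682 = lcm(87514, 91).
The solution is unique modulo lcm(98, 6251, 91) = 1137682.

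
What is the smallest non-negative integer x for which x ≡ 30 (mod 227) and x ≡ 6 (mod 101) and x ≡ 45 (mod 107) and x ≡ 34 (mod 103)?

From x ≡ 30 (mod 227) write x = 30 + 227t. Substituting into x ≡ 6 (mod 101) gives 227t ≡ 77 (mod 101), and since 25⁻¹ ≡ 97 (mod 101), t ≡ 96. Hence x ≡ 30 + 227·96 = 21822 (mod 22927).
From x ≡ 21822 (mod 22927) write x = 21822 + 22927t. Substituting into x ≡ 45 (mod 107) gives 22927t ≡ 51 (mod 107), and since 29⁻¹ ≡ 48 (mod 107), t ≡ 94. Hence x ≡ 21822 + 22927·94 = 2176960 (mod 2453189).
From x ≡ 2176960 (mod 2453189) write x = 2176960 + 2453189t. Substituting into x ≡ 34 (mod 103) gives 2453189t ≡ 82 (mod 103), and since 38⁻¹ ≡ 19 (mod 103), t ≡ 13. Hence x ≡ 2176960 + 2453189·13 = 34068417 (mod 252678467).

34068417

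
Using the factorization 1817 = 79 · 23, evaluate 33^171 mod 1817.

17

Mod 79: 33 ≡ 33; by Fermat, exponent reduces to 171 mod 78 = 15; 33^15 ≡ 17 (mod 79).
Mod 23: 33 ≡ 10; by Fermat, exponent reduces to 171 mod 22 = 17; 10^17 ≡ 17 (mod 23).
Combine by CRT: x ≡ 17 (mod 79), x ≡ 17 (mod 23) ⇒ x ≡ 17 (mod 1817).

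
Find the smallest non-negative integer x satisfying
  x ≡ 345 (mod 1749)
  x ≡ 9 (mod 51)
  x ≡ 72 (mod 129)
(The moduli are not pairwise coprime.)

1275366

gcd(1749, 51) = 3 and 3 | (9 − 345), so the pair is consistent; merging gives x ≡ 26580 (mod 29733), where 29733 = lcm(1749, 51).
gcd(29733, 129) = 3 and 3 | (72 − 26580), so the pair is consistent; merging gives x ≡ 1275366 (mod 1278519), where 1278519 = lcm(29733, 129).
The solution is unique modulo lcm(1749, 51, 129) = 1278519.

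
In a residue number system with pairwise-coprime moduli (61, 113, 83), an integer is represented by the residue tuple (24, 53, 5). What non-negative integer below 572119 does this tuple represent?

545730

The moduli are pairwise coprime; N = 61·113·83 = 572119.
N/61 = 9379; 9379 ≡ 46 (mod 61); 46·4 ≡ 1, so inverse 4.
N/113 = 5063; 5063 ≡ 91 (mod 113); 91·77 ≡ 1, so inverse 77.
N/83 = 6893; 6893 ≡ 4 (mod 83); 4·21 ≡ 1, so inverse 21.
x ≡ 24·9379·4 + 53·5063·77 + 5·6893·21 = 22286252.
22286252 mod 572119 = 545730.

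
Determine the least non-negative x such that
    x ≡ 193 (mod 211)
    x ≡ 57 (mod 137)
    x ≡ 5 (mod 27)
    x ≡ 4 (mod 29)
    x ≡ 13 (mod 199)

246934337

The moduli are pairwise coprime; N = 211·137·27·29·199 = 4504202019.
N/211 = 21346929; 21346929 ≡ 59 (mod 211); 59·93 ≡ 1, so inverse 93.
N/137 = 32877387; 32877387 ≡ 127 (mod 137); 127·41 ≡ 1, so inverse 41.
N/27 = 166822297; 166822297 ≡ 16 (mod 27); 16·22 ≡ 1, so inverse 22.
N/29 = 155317311; 155317311 ≡ 10 (mod 29); 10·3 ≡ 1, so inverse 3.
N/199 = 22634181; 22634181 ≡ 120 (mod 199); 120·68 ≡ 1, so inverse 68.
x ≡ 193·21346929·93 + 57·32877387·41 + 5·166822297·22 + 4·155317311·3 + 13·22634181·68 = 500213358446.
500213358446 mod 4504202019 = 246934337.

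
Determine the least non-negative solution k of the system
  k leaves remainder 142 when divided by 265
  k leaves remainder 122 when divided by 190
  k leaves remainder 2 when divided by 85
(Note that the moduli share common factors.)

Combine the congruences pairwise.
gcd(265, 190) = 5 and 5 | (122 − 142), so the pair is consistent; merging gives k ≡ 5442 (mod 10070), where 10070 = lcm(265, 190).
gcd(10070, 85) = 5 and 5 | (2 − 5442), so the pair is consistent; merging gives k ≡ 5442 (mod 171190), where 171190 = lcm(10070, 85).
The solution is unique modulo lcm(265, 190, 85) = 171190.

5442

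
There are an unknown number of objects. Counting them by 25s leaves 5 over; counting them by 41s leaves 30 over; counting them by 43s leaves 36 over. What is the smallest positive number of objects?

The moduli are pairwise coprime; M = 25·41·43 = 44075.
M/25 = 1763; 1763 ≡ 13 (mod 25); 13·2 ≡ 1, so inverse 2.
M/41 = 1075; 1075 ≡ 9 (mod 41); 9·32 ≡ 1, so inverse 32.
M/43 = 1025; 1025 ≡ 36 (mod 43); 36·6 ≡ 1, so inverse 6.
N ≡ 5·1763·2 + 30·1075·32 + 36·1025·6 = 1271030.
1271030 mod 44075 = 36930.

36930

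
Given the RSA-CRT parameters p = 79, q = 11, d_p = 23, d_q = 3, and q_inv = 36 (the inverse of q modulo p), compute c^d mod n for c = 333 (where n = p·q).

m₁ = c^(d_p) mod p: c ≡ 17 (mod 79), and 17^23 mod 79 = 58.
m₂ = c^(d_q) mod q: c ≡ 3 (mod 11), and 3^3 mod 11 = 5.
h = q_inv·(m₁ − m₂) mod p = 36·(58 − 5) mod 79 = 12.
m = m₂ + h·q = 5 + 12·11 = 137.

137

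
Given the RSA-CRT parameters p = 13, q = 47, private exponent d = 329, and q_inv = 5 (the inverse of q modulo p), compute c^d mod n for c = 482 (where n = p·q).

183

d_p = d mod (p−1) = 329 mod 12 = 5; d_q = d mod (q−1) = 7.
m₁ = c^(d_p) mod p: c ≡ 1 (mod 13), and 1^5 mod 13 = 1.
m₂ = c^(d_q) mod q: c ≡ 12 (mod 47), and 12^7 mod 47 = 42.
h = q_inv·(m₁ − m₂) mod p = 5·(1 − 42) mod 13 = 3.
m = m₂ + h·q = 42 + 3·47 = 183.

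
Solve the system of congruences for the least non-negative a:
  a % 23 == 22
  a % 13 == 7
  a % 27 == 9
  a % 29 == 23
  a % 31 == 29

Combine the congruences pairwise.
From a ≡ 22 (mod 23) write a = 22 + 23t. Substituting into a ≡ 7 (mod 13) gives 23t ≡ 11 (mod 13), and since 10⁻¹ ≡ 4 (mod 13), t ≡ 5. Hence a ≡ 22 + 23·5 = 137 (mod 299).
From a ≡ 137 (mod 299) write a = 137 + 299t. Substituting into a ≡ 9 (mod 27) gives 299t ≡ 7 (mod 27), and since 2⁻¹ ≡ 14 (mod 27), t ≡ 17. Hence a ≡ 137 + 299·17 = 5220 (mod 8073).
From a ≡ 5220 (mod 8073) write a = 5220 + 8073t. Substituting into a ≡ 23 (mod 29) gives 8073t ≡ 23 (mod 29), and since 11⁻¹ ≡ 8 (mod 29), t ≡ 10. Hence a ≡ 5220 + 8073·10 = 85950 (mod 234117).
From a ≡ 85950 (mod 234117) write a = 85950 + 234117t. Substituting into a ≡ 29 (mod 31) gives 234117t ≡ 11 (mod 31), and since 5⁻¹ ≡ 25 (mod 31), t ≡ 27. Hence a ≡ 85950 + 234117·27 = 6407109 (mod 7257627).

6407109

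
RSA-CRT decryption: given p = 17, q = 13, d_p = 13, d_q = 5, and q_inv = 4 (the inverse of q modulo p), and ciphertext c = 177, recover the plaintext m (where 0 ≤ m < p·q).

m₁ = c^(d_p) mod p: c ≡ 7 (mod 17), and 7^13 mod 17 = 6.
m₂ = c^(d_q) mod q: c ≡ 8 (mod 13), and 8^5 mod 13 = 8.
h = q_inv·(m₁ − m₂) mod p = 4·(6 − 8) mod 17 = 9.
m = m₂ + h·q = 8 + 9·13 = 125.

125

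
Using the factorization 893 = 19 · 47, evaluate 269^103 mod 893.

Mod 19: 269 ≡ 3; by Fermat, exponent reduces to 103 mod 18 = 13; 3^13 ≡ 14 (mod 19).
Mod 47: 269 ≡ 34; by Fermat, exponent reduces to 103 mod 46 = 11; 34^11 ≡ 21 (mod 47).
Combine by CRT: x ≡ 14 (mod 19), x ≡ 21 (mod 47) ⇒ x ≡ 679 (mod 893).

679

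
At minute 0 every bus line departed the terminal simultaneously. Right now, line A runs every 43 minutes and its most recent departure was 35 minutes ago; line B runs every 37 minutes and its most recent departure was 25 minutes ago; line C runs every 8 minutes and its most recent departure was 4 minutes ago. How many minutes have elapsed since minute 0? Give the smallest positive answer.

7388

From t ≡ 35 (mod 43) write t = 35 + 43s. Substituting into t ≡ 25 (mod 37) gives 43s ≡ 27 (mod 37), and since 6⁻¹ ≡ 31 (mod 37), s ≡ 23. Hence t ≡ 35 + 43·23 = 1024 (mod 1591).
From t ≡ 1024 (mod 1591) write t = 1024 + 1591s. Substituting into t ≡ 4 (mod 8) gives 1591s ≡ 4 (mod 8), and since 7⁻¹ ≡ 7 (mod 8), s ≡ 4. Hence t ≡ 1024 + 1591·4 = 7388 (mod 12728).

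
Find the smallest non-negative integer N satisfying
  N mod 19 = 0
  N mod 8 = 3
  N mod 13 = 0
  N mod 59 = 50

The moduli are pairwise coprime; M = 19·8·13·59 = 116584.
M/19 = 6136; 6136 ≡ 18 (mod 19); 18·18 ≡ 1, so inverse 18.
M/8 = 14573; 14573 ≡ 5 (mod 8); 5·5 ≡ 1, so inverse 5.
M/13 = 8968; 8968 ≡ 11 (mod 13); 11·6 ≡ 1, so inverse 6.
M/59 = 1976; 1976 ≡ 29 (mod 59); 29·57 ≡ 1, so inverse 57.
N ≡ 0·6136·18 + 3·14573·5 + 0·8968·6 + 50·1976·57 = 5850195.
5850195 mod 116584 = 20995.

20995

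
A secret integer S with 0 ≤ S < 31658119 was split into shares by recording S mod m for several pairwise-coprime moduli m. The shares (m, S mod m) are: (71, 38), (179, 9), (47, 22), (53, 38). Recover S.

4519401

From S ≡ 38 (mod 71) write S = 38 + 71t. Substituting into S ≡ 9 (mod 179) gives 71t ≡ 150 (mod 179), and since 71⁻¹ ≡ 58 (mod 179), t ≡ 108. Hence S ≡ 38 + 71·108 = 7706 (mod 12709).
From S ≡ 7706 (mod 12709) write S = 7706 + 12709t. Substituting into S ≡ 22 (mod 47) gives 12709t ≡ 24 (mod 47), and since 19⁻¹ ≡ 5 (mod 47), t ≡ 26. Hence S ≡ 7706 + 12709·26 = 338140 (mod 597323).
From S ≡ 338140 (mod 597323) write S = 338140 + 597323t. Substituting into S ≡ 38 (mod 53) gives 597323t ≡ 38 (mod 53), and since 13⁻¹ ≡ 49 (mod 53), t ≡ 7. Hence S ≡ 338140 + 597323·7 = 4519401 (mod 31658119).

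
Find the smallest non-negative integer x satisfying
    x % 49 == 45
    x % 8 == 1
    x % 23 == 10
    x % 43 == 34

The moduli are pairwise coprime; N = 49·8·23·43 = 387688.
N/49 = 7912; 7912 ≡ 23 (mod 49); 23·32 ≡ 1, so inverse 32.
N/8 = 48461; 48461 ≡ 5 (mod 8); 5·5 ≡ 1, so inverse 5.
N/23 = 16856; 16856 ≡ 20 (mod 23); 20·15 ≡ 1, so inverse 15.
N/43 = 9016; 9016 ≡ 29 (mod 43); 29·3 ≡ 1, so inverse 3.
x ≡ 45·7912·32 + 1·48461·5 + 10·16856·15 + 34·9016·3 = 15083617.
15083617 mod 387688 = 351473.

351473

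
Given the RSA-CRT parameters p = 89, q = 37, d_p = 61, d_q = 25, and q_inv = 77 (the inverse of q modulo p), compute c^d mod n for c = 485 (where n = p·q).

1251

m₁ = c^(d_p) mod p: c ≡ 40 (mod 89), and 40^61 mod 89 = 5.
m₂ = c^(d_q) mod q: c ≡ 4 (mod 37), and 4^25 mod 37 = 30.
h = q_inv·(m₁ − m₂) mod p = 77·(5 − 30) mod 89 = 33.
m = m₂ + h·q = 30 + 33·37 = 1251.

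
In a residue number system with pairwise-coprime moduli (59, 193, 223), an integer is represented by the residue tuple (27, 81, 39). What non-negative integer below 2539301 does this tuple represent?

1515324

The moduli are pairwise coprime; N = 59·193·223 = 2539301.
N/59 = 43039; 43039 ≡ 28 (mod 59); 28·19 ≡ 1, so inverse 19.
N/193 = 13157; 13157 ≡ 33 (mod 193); 33·117 ≡ 1, so inverse 117.
N/223 = 11387; 11387 ≡ 14 (mod 223); 14·16 ≡ 1, so inverse 16.
x ≡ 27·43039·19 + 81·13157·117 + 39·11387·16 = 153873384.
153873384 mod 2539301 = 1515324.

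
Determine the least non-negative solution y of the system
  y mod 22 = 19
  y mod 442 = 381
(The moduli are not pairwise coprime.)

3033

Combine the congruences pairwise.
gcd(22, 442) = 2 and 2 | (381 − 19), so the pair is consistent; merging gives y ≡ 3033 (mod 4862), where 4862 = lcm(22, 442).
The solution is unique modulo lcm(22, 442) = 4862.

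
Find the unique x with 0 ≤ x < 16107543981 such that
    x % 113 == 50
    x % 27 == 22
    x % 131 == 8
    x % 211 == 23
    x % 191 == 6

From x ≡ 50 (mod 113) write x = 50 + 113t. Substituting into x ≡ 22 (mod 27) gives 113t ≡ 26 (mod 27), and since 5⁻¹ ≡ 11 (mod 27), t ≡ 16. Hence x ≡ 50 + 113·16 = 1858 (mod 3051).
From x ≡ 1858 (mod 3051) write x = 1858 + 3051t. Substituting into x ≡ 8 (mod 131) gives 3051t ≡ 115 (mod 131), and since 38⁻¹ ≡ 100 (mod 131), t ≡ 103. Hence x ≡ 1858 + 3051·103 = 316111 (mod 399681).
From x ≡ 316111 (mod 399681) write x = 316111 + 399681t. Substituting into x ≡ 23 (mod 211) gives 399681t ≡ 201 (mod 211), and since 47⁻¹ ≡ 9 (mod 211), t ≡ 121. Hence x ≡ 316111 + 399681·121 = 48677512 (mod 84332691).
From x ≡ 48677512 (mod 84332691) write x = 48677512 + 84332691t. Substituting into x ≡ 6 (mod 191) gives 84332691t ≡ 181 (mod 191), and since 79⁻¹ ≡ 162 (mod 191), t ≡ 99. Hence x ≡ 48677512 + 84332691·99 = 8397613921 (mod 16107543981).

8397613921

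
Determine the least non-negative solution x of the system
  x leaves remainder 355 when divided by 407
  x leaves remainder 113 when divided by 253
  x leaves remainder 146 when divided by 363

gcd(407, 253) = 11 and 11 | (113 − 355), so the pair is consistent; merging gives x ≡ 2390 (mod 9361), where 9361 = lcm(407, 253).
gcd(9361, 363) = 11 and 11 | (146 − 2390), so the pair is consistent; merging gives x ≡ 142805 (mod 308913), where 308913 = lcm(9361, 363).
The solution is unique modulo lcm(407, 253, 363) = 308913.

142805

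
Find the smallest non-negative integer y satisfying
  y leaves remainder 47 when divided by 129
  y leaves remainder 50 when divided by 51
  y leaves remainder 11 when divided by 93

63902

gcd(129, 51) = 3 and 3 | (50 − 47), so the pair is consistent; merging gives y ≡ 305 (mod 2193), where 2193 = lcm(129, 51).
gcd(2193, 93) = 3 and 3 | (11 − 305), so the pair is consistent; merging gives y ≡ 63902 (mod 67983), where 67983 = lcm(2193, 93).
The solution is unique modulo lcm(129, 51, 93) = 67983.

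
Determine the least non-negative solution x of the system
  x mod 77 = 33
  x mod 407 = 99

Combine the congruences pairwise.
gcd(77, 407) = 11 and 11 | (99 − 33), so the pair is consistent; merging gives x ≡ 1727 (mod 2849), where 2849 = lcm(77, 407).
The solution is unique modulo lcm(77, 407) = 2849.

1727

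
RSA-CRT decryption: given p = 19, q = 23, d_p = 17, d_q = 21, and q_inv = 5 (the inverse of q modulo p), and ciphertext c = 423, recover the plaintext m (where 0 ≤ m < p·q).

156

m₁ = c^(d_p) mod p: c ≡ 5 (mod 19), and 5^17 mod 19 = 4.
m₂ = c^(d_q) mod q: c ≡ 9 (mod 23), and 9^21 mod 23 = 18.
h = q_inv·(m₁ − m₂) mod p = 5·(4 − 18) mod 19 = 6.
m = m₂ + h·q = 18 + 6·23 = 156.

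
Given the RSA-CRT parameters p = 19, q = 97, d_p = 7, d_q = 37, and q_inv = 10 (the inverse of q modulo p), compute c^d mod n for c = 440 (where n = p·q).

m₁ = c^(d_p) mod p: c ≡ 3 (mod 19), and 3^7 mod 19 = 2.
m₂ = c^(d_q) mod q: c ≡ 52 (mod 97), and 52^37 mod 97 = 19.
h = q_inv·(m₁ − m₂) mod p = 10·(2 − 19) mod 19 = 1.
m = m₂ + h·q = 19 + 1·97 = 116.

116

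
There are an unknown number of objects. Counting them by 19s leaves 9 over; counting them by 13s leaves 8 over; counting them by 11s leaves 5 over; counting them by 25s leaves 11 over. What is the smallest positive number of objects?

15361

The moduli are pairwise coprime; M = 19·13·11·25 = 67925.
M/19 = 3575; 3575 ≡ 3 (mod 19); 3·13 ≡ 1, so inverse 13.
M/13 = 5225; 5225 ≡ 12 (mod 13); 12·12 ≡ 1, so inverse 12.
M/11 = 6175; 6175 ≡ 4 (mod 11); 4·3 ≡ 1, so inverse 3.
M/25 = 2717; 2717 ≡ 17 (mod 25); 17·3 ≡ 1, so inverse 3.
N ≡ 9·3575·13 + 8·5225·12 + 5·6175·3 + 11·2717·3 = 1102161.
1102161 mod 67925 = 15361.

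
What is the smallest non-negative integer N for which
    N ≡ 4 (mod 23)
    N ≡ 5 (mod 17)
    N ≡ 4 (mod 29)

From N ≡ 4 (mod 23) write N = 4 + 23t. Substituting into N ≡ 5 (mod 17) gives 23t ≡ 1 (mod 17), and since 6⁻¹ ≡ 3 (mod 17), t ≡ 3. Hence N ≡ 4 + 23·3 = 73 (mod 391).
From N ≡ 73 (mod 391) write N = 73 + 391t. Substituting into N ≡ 4 (mod 29) gives 391t ≡ 18 (mod 29), and since 14⁻¹ ≡ 27 (mod 29), t ≡ 22. Hence N ≡ 73 + 391·22 = 8675 (mod 11339).

8675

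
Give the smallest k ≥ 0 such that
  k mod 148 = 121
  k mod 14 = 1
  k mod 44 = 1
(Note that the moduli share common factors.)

gcd(148, 14) = 2 and 2 | (1 − 121), so the pair is consistent; merging gives k ≡ 1009 (mod 1036), where 1036 = lcm(148, 14).
gcd(1036, 44) = 4 and 4 | (1 − 1009), so the pair is consistent; merging gives k ≡ 3081 (mod 11396), where 11396 = lcm(1036, 44).
The solution is unique modulo lcm(148, 14, 44) = 11396.

3081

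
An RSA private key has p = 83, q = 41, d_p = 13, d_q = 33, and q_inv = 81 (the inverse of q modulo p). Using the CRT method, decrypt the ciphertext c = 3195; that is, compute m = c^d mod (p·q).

m₁ = c^(d_p) mod p: c ≡ 41 (mod 83), and 41^13 mod 83 = 10.
m₂ = c^(d_q) mod q: c ≡ 38 (mod 41), and 38^33 mod 41 = 38.
h = q_inv·(m₁ − m₂) mod p = 81·(10 − 38) mod 83 = 56.
m = m₂ + h·q = 38 + 56·41 = 2334.

2334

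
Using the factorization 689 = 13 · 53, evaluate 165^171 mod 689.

547

Mod 13: 165 ≡ 9; by Fermat, exponent reduces to 171 mod 12 = 3; 9^3 ≡ 1 (mod 13).
Mod 53: 165 ≡ 6; by Fermat, exponent reduces to 171 mod 52 = 15; 6^15 ≡ 17 (mod 53).
Combine by CRT: x ≡ 1 (mod 13), x ≡ 17 (mod 53) ⇒ x ≡ 547 (mod 689).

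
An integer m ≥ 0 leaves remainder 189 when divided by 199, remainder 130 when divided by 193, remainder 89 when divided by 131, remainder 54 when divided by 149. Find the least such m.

687822794

The moduli are pairwise coprime; N = 199·193·131·149 = 749666233.
N/199 = 3767167; 3767167 ≡ 97 (mod 199); 97·119 ≡ 1, so inverse 119.
N/193 = 3884281; 3884281 ≡ 156 (mod 193); 156·73 ≡ 1, so inverse 73.
N/131 = 5722643; 5722643 ≡ 39 (mod 131); 39·84 ≡ 1, so inverse 84.
N/149 = 5031317; 5031317 ≡ 34 (mod 149); 34·57 ≡ 1, so inverse 57.
m ≡ 189·3767167·119 + 130·3884281·73 + 89·5722643·84 + 54·5031317·57 = 179858052481.
179858052481 mod 749666233 = 687822794.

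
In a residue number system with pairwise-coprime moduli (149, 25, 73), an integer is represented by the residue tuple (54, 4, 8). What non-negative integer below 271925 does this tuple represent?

186304

The moduli are pairwise coprime; N = 149·25·73 = 271925.
N/149 = 1825; 1825 ≡ 37 (mod 149); 37·145 ≡ 1, so inverse 145.
N/25 = 10877; 10877 ≡ 2 (mod 25); 2·13 ≡ 1, so inverse 13.
N/73 = 3725; 3725 ≡ 2 (mod 73); 2·37 ≡ 1, so inverse 37.
x ≡ 54·1825·145 + 4·10877·13 + 8·3725·37 = 15957954.
15957954 mod 271925 = 186304.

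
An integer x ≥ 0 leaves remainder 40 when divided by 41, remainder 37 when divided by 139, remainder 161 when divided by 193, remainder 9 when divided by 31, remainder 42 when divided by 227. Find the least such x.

From x ≡ 40 (mod 41) write x = 40 + 41t. Substituting into x ≡ 37 (mod 139) gives 41t ≡ 136 (mod 139), and since 41⁻¹ ≡ 78 (mod 139), t ≡ 44. Hence x ≡ 40 + 41·44 = 1844 (mod 5699).
From x ≡ 1844 (mod 5699) write x = 1844 + 5699t. Substituting into x ≡ 161 (mod 193) gives 5699t ≡ 54 (mod 193), and since 102⁻¹ ≡ 123 (mod 193), t ≡ 80. Hence x ≡ 1844 + 5699·80 = 457764 (mod 1099907).
From x ≡ 457764 (mod 1099907) write x = 457764 + 1099907t. Substituting into x ≡ 9 (mod 31) gives 1099907t ≡ 22 (mod 31), and since 27⁻¹ ≡ 23 (mod 31), t ≡ 10. Hence x ≡ 457764 + 1099907·10 = 11456834 (mod 34097117).
From x ≡ 11456834 (mod 34097117) write x = 11456834 + 34097117t. Substituting into x ≡ 42 (mod 227) gives 34097117t ≡ 125 (mod 227), and since 128⁻¹ ≡ 94 (mod 227), t ≡ 173. Hence x ≡ 11456834 + 34097117·173 = 5910258075 (mod 7740045559).

5910258075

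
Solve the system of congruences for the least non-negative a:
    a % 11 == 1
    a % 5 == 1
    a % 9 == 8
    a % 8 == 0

1376

From a ≡ 1 (mod 11) write a = 1 + 11t. Substituting into a ≡ 1 (mod 5) gives 11t ≡ 0 (mod 5), and since 1⁻¹ ≡ 1 (mod 5), t ≡ 0. Hence a ≡ 1 + 11·0 = 1 (mod 55).
From a ≡ 1 (mod 55) write a = 1 + 55t. Substituting into a ≡ 8 (mod 9) gives 55t ≡ 7 (mod 9), and since 1⁻¹ ≡ 1 (mod 9), t ≡ 7. Hence a ≡ 1 + 55·7 = 386 (mod 495).
From a ≡ 386 (mod 495) write a = 386 + 495t. Substituting into a ≡ 0 (mod 8) gives 495t ≡ 6 (mod 8), and since 7⁻¹ ≡ 7 (mod 8), t ≡ 2. Hence a ≡ 386 + 495·2 = 1376 (mod 3960).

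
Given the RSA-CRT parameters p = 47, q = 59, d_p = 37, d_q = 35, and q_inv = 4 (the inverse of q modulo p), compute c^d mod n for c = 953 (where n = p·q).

m₁ = c^(d_p) mod p: c ≡ 13 (mod 47), and 13^37 mod 47 = 30.
m₂ = c^(d_q) mod q: c ≡ 9 (mod 59), and 9^35 mod 59 = 28.
h = q_inv·(m₁ − m₂) mod p = 4·(30 − 28) mod 47 = 8.
m = m₂ + h·q = 28 + 8·59 = 500.

500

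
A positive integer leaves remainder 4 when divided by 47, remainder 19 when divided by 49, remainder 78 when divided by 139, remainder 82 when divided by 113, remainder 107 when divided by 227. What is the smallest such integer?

1814905286

From m ≡ 4 (mod 47) write m = 4 + 47t. Substituting into m ≡ 19 (mod 49) gives 47t ≡ 15 (mod 49), and since 47⁻¹ ≡ 24 (mod 49), t ≡ 17. Hence m ≡ 4 + 47·17 = 803 (mod 2303).
From m ≡ 803 (mod 2303) write m = 803 + 2303t. Substituting into m ≡ 78 (mod 139) gives 2303t ≡ 109 (mod 139), and since 79⁻¹ ≡ 44 (mod 139), t ≡ 70. Hence m ≡ 803 + 2303·70 = 162013 (mod 320117).
From m ≡ 162013 (mod 320117) write m = 162013 + 320117t. Substituting into m ≡ 82 (mod 113) gives 320117t ≡ 111 (mod 113), and since 101⁻¹ ≡ 47 (mod 113), t ≡ 19. Hence m ≡ 162013 + 320117·19 = 6244236 (mod 36173221).
From m ≡ 6244236 (mod 36173221) write m = 6244236 + 36173221t. Substituting into m ≡ 107 (mod 227) gives 36173221t ≡ 187 (mod 227), and since 90⁻¹ ≡ 169 (mod 227), t ≡ 50. Hence m ≡ 6244236 + 36173221·50 = 1814905286 (mod 8211321167).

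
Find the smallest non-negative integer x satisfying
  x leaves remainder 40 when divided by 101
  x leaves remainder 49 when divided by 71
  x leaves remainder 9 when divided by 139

From x ≡ 40 (mod 101) write x = 40 + 101t. Substituting into x ≡ 49 (mod 71) gives 101t ≡ 9 (mod 71), and since 30⁻¹ ≡ 45 (mod 71), t ≡ 50. Hence x ≡ 40 + 101·50 = 5090 (mod 7171).
From x ≡ 5090 (mod 7171) write x = 5090 + 7171t. Substituting into x ≡ 9 (mod 139) gives 7171t ≡ 62 (mod 139), and since 82⁻¹ ≡ 39 (mod 139), t ≡ 55. Hence x ≡ 5090 + 7171·55 = 399495 (mod 996769).

399495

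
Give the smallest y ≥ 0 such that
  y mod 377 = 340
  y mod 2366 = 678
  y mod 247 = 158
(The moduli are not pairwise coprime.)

147370

Combine the congruences pairwise.
gcd(377, 2366) = 13 and 13 | (678 − 340), so the pair is consistent; merging gives y ≡ 10142 (mod 68614), where 68614 = lcm(377, 2366).
gcd(68614, 247) = 13 and 13 | (158 − 10142), so the pair is consistent; merging gives y ≡ 147370 (mod 1303666), where 1303666 = lcm(68614, 247).
The solution is unique modulo lcm(377, 2366, 247) = 1303666.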